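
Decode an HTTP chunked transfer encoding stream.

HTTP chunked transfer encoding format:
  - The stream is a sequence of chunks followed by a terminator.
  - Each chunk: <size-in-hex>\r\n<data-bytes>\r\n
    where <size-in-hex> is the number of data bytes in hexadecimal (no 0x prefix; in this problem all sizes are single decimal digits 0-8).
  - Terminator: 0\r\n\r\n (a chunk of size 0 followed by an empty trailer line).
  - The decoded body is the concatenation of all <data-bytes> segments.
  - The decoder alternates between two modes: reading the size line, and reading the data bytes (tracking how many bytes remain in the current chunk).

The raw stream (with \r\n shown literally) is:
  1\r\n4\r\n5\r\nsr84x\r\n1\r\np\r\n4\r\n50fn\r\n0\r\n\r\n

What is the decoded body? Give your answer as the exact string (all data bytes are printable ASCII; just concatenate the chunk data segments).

Answer: 4sr84xp50fn

Derivation:
Chunk 1: stream[0..1]='1' size=0x1=1, data at stream[3..4]='4' -> body[0..1], body so far='4'
Chunk 2: stream[6..7]='5' size=0x5=5, data at stream[9..14]='sr84x' -> body[1..6], body so far='4sr84x'
Chunk 3: stream[16..17]='1' size=0x1=1, data at stream[19..20]='p' -> body[6..7], body so far='4sr84xp'
Chunk 4: stream[22..23]='4' size=0x4=4, data at stream[25..29]='50fn' -> body[7..11], body so far='4sr84xp50fn'
Chunk 5: stream[31..32]='0' size=0 (terminator). Final body='4sr84xp50fn' (11 bytes)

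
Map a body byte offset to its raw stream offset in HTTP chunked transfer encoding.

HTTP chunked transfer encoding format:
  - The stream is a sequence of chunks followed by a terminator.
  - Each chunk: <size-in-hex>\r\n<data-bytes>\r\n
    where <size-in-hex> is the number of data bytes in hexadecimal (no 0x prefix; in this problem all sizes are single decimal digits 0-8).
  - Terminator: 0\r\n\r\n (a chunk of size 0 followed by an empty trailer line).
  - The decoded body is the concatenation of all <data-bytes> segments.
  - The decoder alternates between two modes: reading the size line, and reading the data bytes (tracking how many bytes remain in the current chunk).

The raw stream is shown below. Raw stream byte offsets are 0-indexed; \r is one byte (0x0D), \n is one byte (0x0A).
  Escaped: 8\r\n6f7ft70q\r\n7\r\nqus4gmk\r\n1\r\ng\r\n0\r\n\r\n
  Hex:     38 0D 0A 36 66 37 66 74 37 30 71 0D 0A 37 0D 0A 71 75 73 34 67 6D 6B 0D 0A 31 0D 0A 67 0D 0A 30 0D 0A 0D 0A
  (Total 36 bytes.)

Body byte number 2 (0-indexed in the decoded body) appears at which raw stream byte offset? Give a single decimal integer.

Answer: 5

Derivation:
Chunk 1: stream[0..1]='8' size=0x8=8, data at stream[3..11]='6f7ft70q' -> body[0..8], body so far='6f7ft70q'
Chunk 2: stream[13..14]='7' size=0x7=7, data at stream[16..23]='qus4gmk' -> body[8..15], body so far='6f7ft70qqus4gmk'
Chunk 3: stream[25..26]='1' size=0x1=1, data at stream[28..29]='g' -> body[15..16], body so far='6f7ft70qqus4gmkg'
Chunk 4: stream[31..32]='0' size=0 (terminator). Final body='6f7ft70qqus4gmkg' (16 bytes)
Body byte 2 at stream offset 5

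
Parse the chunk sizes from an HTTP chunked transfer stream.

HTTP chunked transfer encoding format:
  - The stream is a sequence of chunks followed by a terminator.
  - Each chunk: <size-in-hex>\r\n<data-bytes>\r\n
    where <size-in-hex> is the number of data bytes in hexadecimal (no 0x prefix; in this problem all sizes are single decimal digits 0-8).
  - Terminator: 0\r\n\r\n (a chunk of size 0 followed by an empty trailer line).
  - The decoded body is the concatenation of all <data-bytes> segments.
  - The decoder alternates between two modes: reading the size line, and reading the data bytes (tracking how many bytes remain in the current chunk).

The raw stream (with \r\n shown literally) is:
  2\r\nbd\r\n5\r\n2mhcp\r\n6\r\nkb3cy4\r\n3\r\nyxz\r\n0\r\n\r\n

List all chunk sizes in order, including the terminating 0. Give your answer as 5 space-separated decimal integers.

Chunk 1: stream[0..1]='2' size=0x2=2, data at stream[3..5]='bd' -> body[0..2], body so far='bd'
Chunk 2: stream[7..8]='5' size=0x5=5, data at stream[10..15]='2mhcp' -> body[2..7], body so far='bd2mhcp'
Chunk 3: stream[17..18]='6' size=0x6=6, data at stream[20..26]='kb3cy4' -> body[7..13], body so far='bd2mhcpkb3cy4'
Chunk 4: stream[28..29]='3' size=0x3=3, data at stream[31..34]='yxz' -> body[13..16], body so far='bd2mhcpkb3cy4yxz'
Chunk 5: stream[36..37]='0' size=0 (terminator). Final body='bd2mhcpkb3cy4yxz' (16 bytes)

Answer: 2 5 6 3 0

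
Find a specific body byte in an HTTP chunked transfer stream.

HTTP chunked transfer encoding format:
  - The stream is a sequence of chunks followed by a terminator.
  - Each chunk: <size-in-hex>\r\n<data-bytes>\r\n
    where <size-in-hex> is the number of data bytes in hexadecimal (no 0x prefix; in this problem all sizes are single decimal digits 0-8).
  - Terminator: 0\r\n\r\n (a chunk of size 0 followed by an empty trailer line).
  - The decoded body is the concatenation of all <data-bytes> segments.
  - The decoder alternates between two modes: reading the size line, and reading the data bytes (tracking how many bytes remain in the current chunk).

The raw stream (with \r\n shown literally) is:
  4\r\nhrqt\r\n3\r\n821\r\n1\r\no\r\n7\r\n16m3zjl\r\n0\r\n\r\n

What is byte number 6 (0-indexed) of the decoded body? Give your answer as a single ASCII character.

Chunk 1: stream[0..1]='4' size=0x4=4, data at stream[3..7]='hrqt' -> body[0..4], body so far='hrqt'
Chunk 2: stream[9..10]='3' size=0x3=3, data at stream[12..15]='821' -> body[4..7], body so far='hrqt821'
Chunk 3: stream[17..18]='1' size=0x1=1, data at stream[20..21]='o' -> body[7..8], body so far='hrqt821o'
Chunk 4: stream[23..24]='7' size=0x7=7, data at stream[26..33]='16m3zjl' -> body[8..15], body so far='hrqt821o16m3zjl'
Chunk 5: stream[35..36]='0' size=0 (terminator). Final body='hrqt821o16m3zjl' (15 bytes)
Body byte 6 = '1'

Answer: 1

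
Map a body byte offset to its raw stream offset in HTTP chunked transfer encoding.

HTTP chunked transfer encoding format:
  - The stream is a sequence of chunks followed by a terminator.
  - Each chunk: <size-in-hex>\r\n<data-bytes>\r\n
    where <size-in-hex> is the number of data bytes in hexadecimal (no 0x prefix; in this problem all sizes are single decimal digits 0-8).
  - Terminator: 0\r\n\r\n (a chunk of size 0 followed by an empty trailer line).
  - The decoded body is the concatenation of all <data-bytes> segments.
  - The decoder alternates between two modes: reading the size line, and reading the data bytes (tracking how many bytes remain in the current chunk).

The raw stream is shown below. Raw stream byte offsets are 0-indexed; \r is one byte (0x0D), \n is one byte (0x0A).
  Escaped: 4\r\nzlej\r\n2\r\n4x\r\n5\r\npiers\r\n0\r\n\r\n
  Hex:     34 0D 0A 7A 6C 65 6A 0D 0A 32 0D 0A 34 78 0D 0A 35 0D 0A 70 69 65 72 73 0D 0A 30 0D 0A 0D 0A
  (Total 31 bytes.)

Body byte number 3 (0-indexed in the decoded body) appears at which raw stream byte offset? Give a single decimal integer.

Chunk 1: stream[0..1]='4' size=0x4=4, data at stream[3..7]='zlej' -> body[0..4], body so far='zlej'
Chunk 2: stream[9..10]='2' size=0x2=2, data at stream[12..14]='4x' -> body[4..6], body so far='zlej4x'
Chunk 3: stream[16..17]='5' size=0x5=5, data at stream[19..24]='piers' -> body[6..11], body so far='zlej4xpiers'
Chunk 4: stream[26..27]='0' size=0 (terminator). Final body='zlej4xpiers' (11 bytes)
Body byte 3 at stream offset 6

Answer: 6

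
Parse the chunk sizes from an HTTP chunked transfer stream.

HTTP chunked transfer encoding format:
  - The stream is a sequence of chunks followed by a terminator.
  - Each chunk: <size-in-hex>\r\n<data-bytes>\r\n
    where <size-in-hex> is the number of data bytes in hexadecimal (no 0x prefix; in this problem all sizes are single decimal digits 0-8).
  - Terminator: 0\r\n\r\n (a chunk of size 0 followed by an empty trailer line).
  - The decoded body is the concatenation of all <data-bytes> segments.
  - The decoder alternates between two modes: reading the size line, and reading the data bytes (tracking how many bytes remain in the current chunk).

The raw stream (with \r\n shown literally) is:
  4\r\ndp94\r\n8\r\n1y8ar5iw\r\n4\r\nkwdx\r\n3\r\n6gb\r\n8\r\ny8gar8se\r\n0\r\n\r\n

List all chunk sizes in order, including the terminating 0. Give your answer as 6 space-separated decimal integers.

Chunk 1: stream[0..1]='4' size=0x4=4, data at stream[3..7]='dp94' -> body[0..4], body so far='dp94'
Chunk 2: stream[9..10]='8' size=0x8=8, data at stream[12..20]='1y8ar5iw' -> body[4..12], body so far='dp941y8ar5iw'
Chunk 3: stream[22..23]='4' size=0x4=4, data at stream[25..29]='kwdx' -> body[12..16], body so far='dp941y8ar5iwkwdx'
Chunk 4: stream[31..32]='3' size=0x3=3, data at stream[34..37]='6gb' -> body[16..19], body so far='dp941y8ar5iwkwdx6gb'
Chunk 5: stream[39..40]='8' size=0x8=8, data at stream[42..50]='y8gar8se' -> body[19..27], body so far='dp941y8ar5iwkwdx6gby8gar8se'
Chunk 6: stream[52..53]='0' size=0 (terminator). Final body='dp941y8ar5iwkwdx6gby8gar8se' (27 bytes)

Answer: 4 8 4 3 8 0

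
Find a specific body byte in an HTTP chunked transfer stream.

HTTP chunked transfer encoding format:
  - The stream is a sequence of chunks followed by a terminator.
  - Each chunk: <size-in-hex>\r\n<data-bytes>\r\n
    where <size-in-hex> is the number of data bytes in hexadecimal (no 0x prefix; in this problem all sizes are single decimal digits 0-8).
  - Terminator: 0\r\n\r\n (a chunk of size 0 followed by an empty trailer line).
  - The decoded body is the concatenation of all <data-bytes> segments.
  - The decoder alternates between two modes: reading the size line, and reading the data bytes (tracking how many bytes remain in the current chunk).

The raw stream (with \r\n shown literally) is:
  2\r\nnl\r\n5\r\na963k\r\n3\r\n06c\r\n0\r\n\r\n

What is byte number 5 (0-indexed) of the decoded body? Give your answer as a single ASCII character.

Answer: 3

Derivation:
Chunk 1: stream[0..1]='2' size=0x2=2, data at stream[3..5]='nl' -> body[0..2], body so far='nl'
Chunk 2: stream[7..8]='5' size=0x5=5, data at stream[10..15]='a963k' -> body[2..7], body so far='nla963k'
Chunk 3: stream[17..18]='3' size=0x3=3, data at stream[20..23]='06c' -> body[7..10], body so far='nla963k06c'
Chunk 4: stream[25..26]='0' size=0 (terminator). Final body='nla963k06c' (10 bytes)
Body byte 5 = '3'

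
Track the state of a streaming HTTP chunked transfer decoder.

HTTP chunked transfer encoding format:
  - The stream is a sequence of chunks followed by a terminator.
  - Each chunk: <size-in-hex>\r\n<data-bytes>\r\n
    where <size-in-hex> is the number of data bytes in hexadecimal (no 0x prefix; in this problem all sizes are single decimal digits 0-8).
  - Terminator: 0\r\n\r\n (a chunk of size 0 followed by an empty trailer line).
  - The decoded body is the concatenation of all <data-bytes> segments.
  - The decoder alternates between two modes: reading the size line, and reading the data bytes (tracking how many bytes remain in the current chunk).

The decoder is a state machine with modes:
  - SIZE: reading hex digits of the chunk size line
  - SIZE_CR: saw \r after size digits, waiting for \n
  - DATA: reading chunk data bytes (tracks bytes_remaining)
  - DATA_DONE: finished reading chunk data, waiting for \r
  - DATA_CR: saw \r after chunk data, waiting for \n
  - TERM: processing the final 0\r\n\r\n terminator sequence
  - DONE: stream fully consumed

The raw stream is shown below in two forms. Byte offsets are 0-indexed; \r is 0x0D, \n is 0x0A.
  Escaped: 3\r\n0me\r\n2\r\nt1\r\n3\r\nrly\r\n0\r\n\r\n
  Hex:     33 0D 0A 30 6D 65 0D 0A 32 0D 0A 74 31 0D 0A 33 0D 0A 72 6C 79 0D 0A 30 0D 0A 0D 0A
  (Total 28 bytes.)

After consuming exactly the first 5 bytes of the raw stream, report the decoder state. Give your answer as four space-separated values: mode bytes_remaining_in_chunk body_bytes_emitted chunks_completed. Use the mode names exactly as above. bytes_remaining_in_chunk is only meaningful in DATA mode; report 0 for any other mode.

Byte 0 = '3': mode=SIZE remaining=0 emitted=0 chunks_done=0
Byte 1 = 0x0D: mode=SIZE_CR remaining=0 emitted=0 chunks_done=0
Byte 2 = 0x0A: mode=DATA remaining=3 emitted=0 chunks_done=0
Byte 3 = '0': mode=DATA remaining=2 emitted=1 chunks_done=0
Byte 4 = 'm': mode=DATA remaining=1 emitted=2 chunks_done=0

Answer: DATA 1 2 0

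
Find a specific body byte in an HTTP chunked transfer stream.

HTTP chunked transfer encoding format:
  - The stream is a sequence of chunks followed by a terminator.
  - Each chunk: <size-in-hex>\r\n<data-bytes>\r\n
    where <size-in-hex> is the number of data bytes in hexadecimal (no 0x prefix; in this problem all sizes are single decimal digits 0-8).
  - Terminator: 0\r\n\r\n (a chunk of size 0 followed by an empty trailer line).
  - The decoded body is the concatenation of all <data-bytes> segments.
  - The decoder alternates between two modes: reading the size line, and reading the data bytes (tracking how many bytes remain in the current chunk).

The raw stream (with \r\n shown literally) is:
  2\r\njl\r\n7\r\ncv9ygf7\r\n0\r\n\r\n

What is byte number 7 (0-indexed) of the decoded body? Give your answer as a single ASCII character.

Answer: f

Derivation:
Chunk 1: stream[0..1]='2' size=0x2=2, data at stream[3..5]='jl' -> body[0..2], body so far='jl'
Chunk 2: stream[7..8]='7' size=0x7=7, data at stream[10..17]='cv9ygf7' -> body[2..9], body so far='jlcv9ygf7'
Chunk 3: stream[19..20]='0' size=0 (terminator). Final body='jlcv9ygf7' (9 bytes)
Body byte 7 = 'f'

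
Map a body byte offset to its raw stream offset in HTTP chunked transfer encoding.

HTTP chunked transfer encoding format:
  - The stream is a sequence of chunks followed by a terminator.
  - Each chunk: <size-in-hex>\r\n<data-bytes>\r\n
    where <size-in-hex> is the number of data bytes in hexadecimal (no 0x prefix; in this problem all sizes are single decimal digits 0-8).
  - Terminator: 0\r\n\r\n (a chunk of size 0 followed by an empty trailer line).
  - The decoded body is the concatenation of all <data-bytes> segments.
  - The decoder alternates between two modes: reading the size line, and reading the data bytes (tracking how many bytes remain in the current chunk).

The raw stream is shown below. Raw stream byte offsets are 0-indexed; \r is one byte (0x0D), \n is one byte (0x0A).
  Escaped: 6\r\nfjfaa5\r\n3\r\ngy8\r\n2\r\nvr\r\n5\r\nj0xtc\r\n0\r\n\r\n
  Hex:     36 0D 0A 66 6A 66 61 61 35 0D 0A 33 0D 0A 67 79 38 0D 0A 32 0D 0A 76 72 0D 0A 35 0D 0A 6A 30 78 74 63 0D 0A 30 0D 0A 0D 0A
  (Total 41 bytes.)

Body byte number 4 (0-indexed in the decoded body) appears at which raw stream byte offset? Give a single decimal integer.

Answer: 7

Derivation:
Chunk 1: stream[0..1]='6' size=0x6=6, data at stream[3..9]='fjfaa5' -> body[0..6], body so far='fjfaa5'
Chunk 2: stream[11..12]='3' size=0x3=3, data at stream[14..17]='gy8' -> body[6..9], body so far='fjfaa5gy8'
Chunk 3: stream[19..20]='2' size=0x2=2, data at stream[22..24]='vr' -> body[9..11], body so far='fjfaa5gy8vr'
Chunk 4: stream[26..27]='5' size=0x5=5, data at stream[29..34]='j0xtc' -> body[11..16], body so far='fjfaa5gy8vrj0xtc'
Chunk 5: stream[36..37]='0' size=0 (terminator). Final body='fjfaa5gy8vrj0xtc' (16 bytes)
Body byte 4 at stream offset 7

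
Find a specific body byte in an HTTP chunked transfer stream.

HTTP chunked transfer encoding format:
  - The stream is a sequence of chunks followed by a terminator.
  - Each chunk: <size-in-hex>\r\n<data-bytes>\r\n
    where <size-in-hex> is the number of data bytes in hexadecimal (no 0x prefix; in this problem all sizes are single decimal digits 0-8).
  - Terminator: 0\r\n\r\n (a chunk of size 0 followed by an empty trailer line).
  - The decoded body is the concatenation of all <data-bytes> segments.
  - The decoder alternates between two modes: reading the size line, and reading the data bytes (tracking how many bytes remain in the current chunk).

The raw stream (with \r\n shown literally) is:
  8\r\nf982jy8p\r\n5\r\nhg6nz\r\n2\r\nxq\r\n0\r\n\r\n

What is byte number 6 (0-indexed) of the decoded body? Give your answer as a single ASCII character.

Answer: 8

Derivation:
Chunk 1: stream[0..1]='8' size=0x8=8, data at stream[3..11]='f982jy8p' -> body[0..8], body so far='f982jy8p'
Chunk 2: stream[13..14]='5' size=0x5=5, data at stream[16..21]='hg6nz' -> body[8..13], body so far='f982jy8phg6nz'
Chunk 3: stream[23..24]='2' size=0x2=2, data at stream[26..28]='xq' -> body[13..15], body so far='f982jy8phg6nzxq'
Chunk 4: stream[30..31]='0' size=0 (terminator). Final body='f982jy8phg6nzxq' (15 bytes)
Body byte 6 = '8'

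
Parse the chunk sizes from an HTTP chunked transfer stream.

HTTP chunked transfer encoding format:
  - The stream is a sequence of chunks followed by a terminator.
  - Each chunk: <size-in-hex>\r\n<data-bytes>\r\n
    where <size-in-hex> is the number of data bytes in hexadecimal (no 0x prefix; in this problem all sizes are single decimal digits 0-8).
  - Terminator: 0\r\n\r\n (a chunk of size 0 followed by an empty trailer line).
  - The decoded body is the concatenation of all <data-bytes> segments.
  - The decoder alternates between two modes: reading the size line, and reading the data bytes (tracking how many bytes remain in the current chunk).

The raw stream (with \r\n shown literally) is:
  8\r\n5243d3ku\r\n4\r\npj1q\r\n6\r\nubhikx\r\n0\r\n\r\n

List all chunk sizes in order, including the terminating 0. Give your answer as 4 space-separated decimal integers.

Answer: 8 4 6 0

Derivation:
Chunk 1: stream[0..1]='8' size=0x8=8, data at stream[3..11]='5243d3ku' -> body[0..8], body so far='5243d3ku'
Chunk 2: stream[13..14]='4' size=0x4=4, data at stream[16..20]='pj1q' -> body[8..12], body so far='5243d3kupj1q'
Chunk 3: stream[22..23]='6' size=0x6=6, data at stream[25..31]='ubhikx' -> body[12..18], body so far='5243d3kupj1qubhikx'
Chunk 4: stream[33..34]='0' size=0 (terminator). Final body='5243d3kupj1qubhikx' (18 bytes)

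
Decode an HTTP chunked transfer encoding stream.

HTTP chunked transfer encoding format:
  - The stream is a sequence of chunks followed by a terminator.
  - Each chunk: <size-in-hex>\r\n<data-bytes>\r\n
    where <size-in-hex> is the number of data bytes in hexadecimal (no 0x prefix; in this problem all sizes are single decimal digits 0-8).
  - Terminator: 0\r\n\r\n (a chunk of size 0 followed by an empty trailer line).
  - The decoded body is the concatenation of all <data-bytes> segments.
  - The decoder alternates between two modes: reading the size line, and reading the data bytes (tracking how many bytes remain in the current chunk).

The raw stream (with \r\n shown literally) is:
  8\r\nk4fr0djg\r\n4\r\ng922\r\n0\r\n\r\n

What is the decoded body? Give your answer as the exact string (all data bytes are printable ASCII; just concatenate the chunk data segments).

Answer: k4fr0djgg922

Derivation:
Chunk 1: stream[0..1]='8' size=0x8=8, data at stream[3..11]='k4fr0djg' -> body[0..8], body so far='k4fr0djg'
Chunk 2: stream[13..14]='4' size=0x4=4, data at stream[16..20]='g922' -> body[8..12], body so far='k4fr0djgg922'
Chunk 3: stream[22..23]='0' size=0 (terminator). Final body='k4fr0djgg922' (12 bytes)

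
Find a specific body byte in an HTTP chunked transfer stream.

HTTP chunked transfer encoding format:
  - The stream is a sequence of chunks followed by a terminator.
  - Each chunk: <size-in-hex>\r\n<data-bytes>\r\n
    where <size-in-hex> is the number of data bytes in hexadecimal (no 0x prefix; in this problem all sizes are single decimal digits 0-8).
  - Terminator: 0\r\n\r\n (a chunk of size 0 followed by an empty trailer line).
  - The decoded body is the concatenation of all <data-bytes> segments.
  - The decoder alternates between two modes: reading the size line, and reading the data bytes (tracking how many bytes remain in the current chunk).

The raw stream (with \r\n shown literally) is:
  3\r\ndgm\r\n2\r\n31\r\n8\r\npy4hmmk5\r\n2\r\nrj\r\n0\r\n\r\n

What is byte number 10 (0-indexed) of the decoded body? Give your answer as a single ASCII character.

Answer: m

Derivation:
Chunk 1: stream[0..1]='3' size=0x3=3, data at stream[3..6]='dgm' -> body[0..3], body so far='dgm'
Chunk 2: stream[8..9]='2' size=0x2=2, data at stream[11..13]='31' -> body[3..5], body so far='dgm31'
Chunk 3: stream[15..16]='8' size=0x8=8, data at stream[18..26]='py4hmmk5' -> body[5..13], body so far='dgm31py4hmmk5'
Chunk 4: stream[28..29]='2' size=0x2=2, data at stream[31..33]='rj' -> body[13..15], body so far='dgm31py4hmmk5rj'
Chunk 5: stream[35..36]='0' size=0 (terminator). Final body='dgm31py4hmmk5rj' (15 bytes)
Body byte 10 = 'm'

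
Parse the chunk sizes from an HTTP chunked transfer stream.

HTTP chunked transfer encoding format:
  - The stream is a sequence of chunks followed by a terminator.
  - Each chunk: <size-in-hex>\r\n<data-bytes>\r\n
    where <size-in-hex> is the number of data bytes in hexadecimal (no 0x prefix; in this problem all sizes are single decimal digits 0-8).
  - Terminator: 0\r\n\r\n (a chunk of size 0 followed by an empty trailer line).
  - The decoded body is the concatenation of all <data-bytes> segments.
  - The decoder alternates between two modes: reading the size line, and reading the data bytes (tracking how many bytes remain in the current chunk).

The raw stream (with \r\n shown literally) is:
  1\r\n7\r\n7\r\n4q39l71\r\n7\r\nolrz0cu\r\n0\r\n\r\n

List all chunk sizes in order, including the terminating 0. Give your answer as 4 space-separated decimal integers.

Answer: 1 7 7 0

Derivation:
Chunk 1: stream[0..1]='1' size=0x1=1, data at stream[3..4]='7' -> body[0..1], body so far='7'
Chunk 2: stream[6..7]='7' size=0x7=7, data at stream[9..16]='4q39l71' -> body[1..8], body so far='74q39l71'
Chunk 3: stream[18..19]='7' size=0x7=7, data at stream[21..28]='olrz0cu' -> body[8..15], body so far='74q39l71olrz0cu'
Chunk 4: stream[30..31]='0' size=0 (terminator). Final body='74q39l71olrz0cu' (15 bytes)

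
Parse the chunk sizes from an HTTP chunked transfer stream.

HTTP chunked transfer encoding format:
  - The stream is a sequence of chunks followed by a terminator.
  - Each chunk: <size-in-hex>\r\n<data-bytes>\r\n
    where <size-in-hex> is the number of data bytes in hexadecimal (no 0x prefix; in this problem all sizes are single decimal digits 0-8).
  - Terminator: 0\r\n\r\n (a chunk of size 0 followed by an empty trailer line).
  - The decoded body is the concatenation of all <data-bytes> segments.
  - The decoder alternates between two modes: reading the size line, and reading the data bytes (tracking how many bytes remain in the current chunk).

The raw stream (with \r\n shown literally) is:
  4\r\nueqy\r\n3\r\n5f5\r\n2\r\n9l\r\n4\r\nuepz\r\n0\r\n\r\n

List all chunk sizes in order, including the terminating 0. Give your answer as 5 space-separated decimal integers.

Chunk 1: stream[0..1]='4' size=0x4=4, data at stream[3..7]='ueqy' -> body[0..4], body so far='ueqy'
Chunk 2: stream[9..10]='3' size=0x3=3, data at stream[12..15]='5f5' -> body[4..7], body so far='ueqy5f5'
Chunk 3: stream[17..18]='2' size=0x2=2, data at stream[20..22]='9l' -> body[7..9], body so far='ueqy5f59l'
Chunk 4: stream[24..25]='4' size=0x4=4, data at stream[27..31]='uepz' -> body[9..13], body so far='ueqy5f59luepz'
Chunk 5: stream[33..34]='0' size=0 (terminator). Final body='ueqy5f59luepz' (13 bytes)

Answer: 4 3 2 4 0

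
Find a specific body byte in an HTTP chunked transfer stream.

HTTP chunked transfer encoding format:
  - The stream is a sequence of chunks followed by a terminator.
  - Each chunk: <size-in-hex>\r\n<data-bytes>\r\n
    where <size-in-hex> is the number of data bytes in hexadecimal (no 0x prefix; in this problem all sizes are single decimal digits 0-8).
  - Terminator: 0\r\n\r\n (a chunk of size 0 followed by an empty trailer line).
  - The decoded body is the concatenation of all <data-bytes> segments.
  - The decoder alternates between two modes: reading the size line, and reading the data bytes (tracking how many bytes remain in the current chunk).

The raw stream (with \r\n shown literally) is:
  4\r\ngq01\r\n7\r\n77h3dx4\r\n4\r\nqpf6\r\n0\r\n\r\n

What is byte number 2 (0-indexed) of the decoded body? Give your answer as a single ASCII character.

Chunk 1: stream[0..1]='4' size=0x4=4, data at stream[3..7]='gq01' -> body[0..4], body so far='gq01'
Chunk 2: stream[9..10]='7' size=0x7=7, data at stream[12..19]='77h3dx4' -> body[4..11], body so far='gq0177h3dx4'
Chunk 3: stream[21..22]='4' size=0x4=4, data at stream[24..28]='qpf6' -> body[11..15], body so far='gq0177h3dx4qpf6'
Chunk 4: stream[30..31]='0' size=0 (terminator). Final body='gq0177h3dx4qpf6' (15 bytes)
Body byte 2 = '0'

Answer: 0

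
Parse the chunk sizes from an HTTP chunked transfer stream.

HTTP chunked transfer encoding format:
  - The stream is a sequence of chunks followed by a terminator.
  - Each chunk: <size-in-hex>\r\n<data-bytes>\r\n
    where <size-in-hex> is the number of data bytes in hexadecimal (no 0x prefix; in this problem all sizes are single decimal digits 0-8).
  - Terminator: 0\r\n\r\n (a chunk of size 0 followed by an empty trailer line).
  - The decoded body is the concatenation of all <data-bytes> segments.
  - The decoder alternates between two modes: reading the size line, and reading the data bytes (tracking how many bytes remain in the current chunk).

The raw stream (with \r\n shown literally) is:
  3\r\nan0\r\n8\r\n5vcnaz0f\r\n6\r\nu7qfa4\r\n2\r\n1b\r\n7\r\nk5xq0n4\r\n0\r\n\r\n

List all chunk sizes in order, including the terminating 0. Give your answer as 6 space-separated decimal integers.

Chunk 1: stream[0..1]='3' size=0x3=3, data at stream[3..6]='an0' -> body[0..3], body so far='an0'
Chunk 2: stream[8..9]='8' size=0x8=8, data at stream[11..19]='5vcnaz0f' -> body[3..11], body so far='an05vcnaz0f'
Chunk 3: stream[21..22]='6' size=0x6=6, data at stream[24..30]='u7qfa4' -> body[11..17], body so far='an05vcnaz0fu7qfa4'
Chunk 4: stream[32..33]='2' size=0x2=2, data at stream[35..37]='1b' -> body[17..19], body so far='an05vcnaz0fu7qfa41b'
Chunk 5: stream[39..40]='7' size=0x7=7, data at stream[42..49]='k5xq0n4' -> body[19..26], body so far='an05vcnaz0fu7qfa41bk5xq0n4'
Chunk 6: stream[51..52]='0' size=0 (terminator). Final body='an05vcnaz0fu7qfa41bk5xq0n4' (26 bytes)

Answer: 3 8 6 2 7 0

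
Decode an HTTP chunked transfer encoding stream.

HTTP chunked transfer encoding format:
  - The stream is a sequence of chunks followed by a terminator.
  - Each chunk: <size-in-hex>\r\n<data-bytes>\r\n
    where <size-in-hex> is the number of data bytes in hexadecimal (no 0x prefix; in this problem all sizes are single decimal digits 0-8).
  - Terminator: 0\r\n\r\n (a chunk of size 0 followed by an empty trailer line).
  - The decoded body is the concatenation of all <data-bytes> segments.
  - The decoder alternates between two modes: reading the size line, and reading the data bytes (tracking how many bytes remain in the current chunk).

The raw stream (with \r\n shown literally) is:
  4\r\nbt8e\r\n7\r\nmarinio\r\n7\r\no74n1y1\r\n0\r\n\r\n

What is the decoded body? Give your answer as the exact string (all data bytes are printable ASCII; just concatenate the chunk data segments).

Answer: bt8emarinioo74n1y1

Derivation:
Chunk 1: stream[0..1]='4' size=0x4=4, data at stream[3..7]='bt8e' -> body[0..4], body so far='bt8e'
Chunk 2: stream[9..10]='7' size=0x7=7, data at stream[12..19]='marinio' -> body[4..11], body so far='bt8emarinio'
Chunk 3: stream[21..22]='7' size=0x7=7, data at stream[24..31]='o74n1y1' -> body[11..18], body so far='bt8emarinioo74n1y1'
Chunk 4: stream[33..34]='0' size=0 (terminator). Final body='bt8emarinioo74n1y1' (18 bytes)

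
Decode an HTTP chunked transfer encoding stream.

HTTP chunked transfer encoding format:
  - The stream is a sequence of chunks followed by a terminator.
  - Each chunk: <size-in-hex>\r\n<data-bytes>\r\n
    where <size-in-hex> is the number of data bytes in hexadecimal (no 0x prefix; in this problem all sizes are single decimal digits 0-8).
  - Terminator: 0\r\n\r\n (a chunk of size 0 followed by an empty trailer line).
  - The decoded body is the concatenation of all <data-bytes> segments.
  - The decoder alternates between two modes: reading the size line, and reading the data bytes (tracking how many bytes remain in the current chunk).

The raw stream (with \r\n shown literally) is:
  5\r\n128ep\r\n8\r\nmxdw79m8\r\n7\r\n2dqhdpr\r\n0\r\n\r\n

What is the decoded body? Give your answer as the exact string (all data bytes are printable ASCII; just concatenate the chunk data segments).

Chunk 1: stream[0..1]='5' size=0x5=5, data at stream[3..8]='128ep' -> body[0..5], body so far='128ep'
Chunk 2: stream[10..11]='8' size=0x8=8, data at stream[13..21]='mxdw79m8' -> body[5..13], body so far='128epmxdw79m8'
Chunk 3: stream[23..24]='7' size=0x7=7, data at stream[26..33]='2dqhdpr' -> body[13..20], body so far='128epmxdw79m82dqhdpr'
Chunk 4: stream[35..36]='0' size=0 (terminator). Final body='128epmxdw79m82dqhdpr' (20 bytes)

Answer: 128epmxdw79m82dqhdpr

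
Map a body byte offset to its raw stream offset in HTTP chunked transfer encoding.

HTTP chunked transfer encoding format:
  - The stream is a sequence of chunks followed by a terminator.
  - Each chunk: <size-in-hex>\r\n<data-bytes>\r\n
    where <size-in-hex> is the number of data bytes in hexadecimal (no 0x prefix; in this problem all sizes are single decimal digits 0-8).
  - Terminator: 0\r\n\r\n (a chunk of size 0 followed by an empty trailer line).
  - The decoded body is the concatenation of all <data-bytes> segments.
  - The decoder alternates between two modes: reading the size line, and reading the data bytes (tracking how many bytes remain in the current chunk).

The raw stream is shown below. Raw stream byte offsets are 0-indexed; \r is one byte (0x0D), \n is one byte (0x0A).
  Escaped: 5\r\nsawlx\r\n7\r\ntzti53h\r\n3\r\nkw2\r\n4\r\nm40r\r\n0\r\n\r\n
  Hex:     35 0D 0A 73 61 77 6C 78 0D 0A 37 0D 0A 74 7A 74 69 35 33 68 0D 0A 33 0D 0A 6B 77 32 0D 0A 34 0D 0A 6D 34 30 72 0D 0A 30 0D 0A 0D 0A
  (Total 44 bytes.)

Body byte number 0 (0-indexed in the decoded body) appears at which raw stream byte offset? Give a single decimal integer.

Chunk 1: stream[0..1]='5' size=0x5=5, data at stream[3..8]='sawlx' -> body[0..5], body so far='sawlx'
Chunk 2: stream[10..11]='7' size=0x7=7, data at stream[13..20]='tzti53h' -> body[5..12], body so far='sawlxtzti53h'
Chunk 3: stream[22..23]='3' size=0x3=3, data at stream[25..28]='kw2' -> body[12..15], body so far='sawlxtzti53hkw2'
Chunk 4: stream[30..31]='4' size=0x4=4, data at stream[33..37]='m40r' -> body[15..19], body so far='sawlxtzti53hkw2m40r'
Chunk 5: stream[39..40]='0' size=0 (terminator). Final body='sawlxtzti53hkw2m40r' (19 bytes)
Body byte 0 at stream offset 3

Answer: 3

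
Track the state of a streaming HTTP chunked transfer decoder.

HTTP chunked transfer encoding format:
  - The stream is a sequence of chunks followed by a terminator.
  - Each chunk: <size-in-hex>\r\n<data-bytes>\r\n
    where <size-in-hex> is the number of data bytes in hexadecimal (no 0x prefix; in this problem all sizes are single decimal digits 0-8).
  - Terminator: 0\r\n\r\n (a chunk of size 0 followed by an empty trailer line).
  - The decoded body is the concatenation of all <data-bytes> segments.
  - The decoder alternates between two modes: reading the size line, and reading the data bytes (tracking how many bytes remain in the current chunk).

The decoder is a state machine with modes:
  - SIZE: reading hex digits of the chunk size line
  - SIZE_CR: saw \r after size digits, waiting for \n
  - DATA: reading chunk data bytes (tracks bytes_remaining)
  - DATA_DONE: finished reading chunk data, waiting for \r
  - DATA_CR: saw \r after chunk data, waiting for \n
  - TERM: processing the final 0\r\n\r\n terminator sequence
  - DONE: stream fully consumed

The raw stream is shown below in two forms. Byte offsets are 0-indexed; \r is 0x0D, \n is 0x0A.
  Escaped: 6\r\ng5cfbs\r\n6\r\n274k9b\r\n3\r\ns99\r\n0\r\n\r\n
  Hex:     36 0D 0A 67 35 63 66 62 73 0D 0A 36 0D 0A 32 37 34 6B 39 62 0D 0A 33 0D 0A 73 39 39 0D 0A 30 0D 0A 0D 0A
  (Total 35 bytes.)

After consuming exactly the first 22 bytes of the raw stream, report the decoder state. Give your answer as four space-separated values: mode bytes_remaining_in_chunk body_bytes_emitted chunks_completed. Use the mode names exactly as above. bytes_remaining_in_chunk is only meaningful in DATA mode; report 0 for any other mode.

Byte 0 = '6': mode=SIZE remaining=0 emitted=0 chunks_done=0
Byte 1 = 0x0D: mode=SIZE_CR remaining=0 emitted=0 chunks_done=0
Byte 2 = 0x0A: mode=DATA remaining=6 emitted=0 chunks_done=0
Byte 3 = 'g': mode=DATA remaining=5 emitted=1 chunks_done=0
Byte 4 = '5': mode=DATA remaining=4 emitted=2 chunks_done=0
Byte 5 = 'c': mode=DATA remaining=3 emitted=3 chunks_done=0
Byte 6 = 'f': mode=DATA remaining=2 emitted=4 chunks_done=0
Byte 7 = 'b': mode=DATA remaining=1 emitted=5 chunks_done=0
Byte 8 = 's': mode=DATA_DONE remaining=0 emitted=6 chunks_done=0
Byte 9 = 0x0D: mode=DATA_CR remaining=0 emitted=6 chunks_done=0
Byte 10 = 0x0A: mode=SIZE remaining=0 emitted=6 chunks_done=1
Byte 11 = '6': mode=SIZE remaining=0 emitted=6 chunks_done=1
Byte 12 = 0x0D: mode=SIZE_CR remaining=0 emitted=6 chunks_done=1
Byte 13 = 0x0A: mode=DATA remaining=6 emitted=6 chunks_done=1
Byte 14 = '2': mode=DATA remaining=5 emitted=7 chunks_done=1
Byte 15 = '7': mode=DATA remaining=4 emitted=8 chunks_done=1
Byte 16 = '4': mode=DATA remaining=3 emitted=9 chunks_done=1
Byte 17 = 'k': mode=DATA remaining=2 emitted=10 chunks_done=1
Byte 18 = '9': mode=DATA remaining=1 emitted=11 chunks_done=1
Byte 19 = 'b': mode=DATA_DONE remaining=0 emitted=12 chunks_done=1
Byte 20 = 0x0D: mode=DATA_CR remaining=0 emitted=12 chunks_done=1
Byte 21 = 0x0A: mode=SIZE remaining=0 emitted=12 chunks_done=2

Answer: SIZE 0 12 2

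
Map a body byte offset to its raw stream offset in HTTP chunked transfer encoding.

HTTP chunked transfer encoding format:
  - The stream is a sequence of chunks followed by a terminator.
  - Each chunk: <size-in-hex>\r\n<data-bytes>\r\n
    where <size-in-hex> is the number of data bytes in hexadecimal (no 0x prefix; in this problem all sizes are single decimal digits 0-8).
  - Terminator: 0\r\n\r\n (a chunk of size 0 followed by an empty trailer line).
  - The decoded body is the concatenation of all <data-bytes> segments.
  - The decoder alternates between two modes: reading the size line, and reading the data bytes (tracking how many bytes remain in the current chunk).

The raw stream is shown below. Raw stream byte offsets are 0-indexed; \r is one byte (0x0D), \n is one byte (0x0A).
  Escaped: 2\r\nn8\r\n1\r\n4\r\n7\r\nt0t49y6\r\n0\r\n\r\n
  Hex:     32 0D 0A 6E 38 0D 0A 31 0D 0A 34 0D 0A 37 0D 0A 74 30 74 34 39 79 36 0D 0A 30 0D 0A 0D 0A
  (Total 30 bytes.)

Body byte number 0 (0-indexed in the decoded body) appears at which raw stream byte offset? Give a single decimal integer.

Chunk 1: stream[0..1]='2' size=0x2=2, data at stream[3..5]='n8' -> body[0..2], body so far='n8'
Chunk 2: stream[7..8]='1' size=0x1=1, data at stream[10..11]='4' -> body[2..3], body so far='n84'
Chunk 3: stream[13..14]='7' size=0x7=7, data at stream[16..23]='t0t49y6' -> body[3..10], body so far='n84t0t49y6'
Chunk 4: stream[25..26]='0' size=0 (terminator). Final body='n84t0t49y6' (10 bytes)
Body byte 0 at stream offset 3

Answer: 3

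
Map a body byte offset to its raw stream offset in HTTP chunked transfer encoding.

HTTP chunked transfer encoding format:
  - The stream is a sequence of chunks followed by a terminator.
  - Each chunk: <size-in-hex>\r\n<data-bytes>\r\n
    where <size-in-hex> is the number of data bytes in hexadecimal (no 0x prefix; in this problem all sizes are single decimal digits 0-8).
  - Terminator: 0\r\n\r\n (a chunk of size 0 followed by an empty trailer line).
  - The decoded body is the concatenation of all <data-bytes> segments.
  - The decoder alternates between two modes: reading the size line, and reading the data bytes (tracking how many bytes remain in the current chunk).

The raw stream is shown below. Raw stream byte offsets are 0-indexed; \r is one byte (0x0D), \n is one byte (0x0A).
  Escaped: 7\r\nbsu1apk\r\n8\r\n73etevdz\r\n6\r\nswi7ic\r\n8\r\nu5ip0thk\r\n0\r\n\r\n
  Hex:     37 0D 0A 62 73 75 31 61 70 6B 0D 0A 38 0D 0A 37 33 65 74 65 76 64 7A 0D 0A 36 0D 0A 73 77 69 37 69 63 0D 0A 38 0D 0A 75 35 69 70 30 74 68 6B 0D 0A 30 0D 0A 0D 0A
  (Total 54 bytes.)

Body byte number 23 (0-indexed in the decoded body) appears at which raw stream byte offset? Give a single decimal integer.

Answer: 41

Derivation:
Chunk 1: stream[0..1]='7' size=0x7=7, data at stream[3..10]='bsu1apk' -> body[0..7], body so far='bsu1apk'
Chunk 2: stream[12..13]='8' size=0x8=8, data at stream[15..23]='73etevdz' -> body[7..15], body so far='bsu1apk73etevdz'
Chunk 3: stream[25..26]='6' size=0x6=6, data at stream[28..34]='swi7ic' -> body[15..21], body so far='bsu1apk73etevdzswi7ic'
Chunk 4: stream[36..37]='8' size=0x8=8, data at stream[39..47]='u5ip0thk' -> body[21..29], body so far='bsu1apk73etevdzswi7icu5ip0thk'
Chunk 5: stream[49..50]='0' size=0 (terminator). Final body='bsu1apk73etevdzswi7icu5ip0thk' (29 bytes)
Body byte 23 at stream offset 41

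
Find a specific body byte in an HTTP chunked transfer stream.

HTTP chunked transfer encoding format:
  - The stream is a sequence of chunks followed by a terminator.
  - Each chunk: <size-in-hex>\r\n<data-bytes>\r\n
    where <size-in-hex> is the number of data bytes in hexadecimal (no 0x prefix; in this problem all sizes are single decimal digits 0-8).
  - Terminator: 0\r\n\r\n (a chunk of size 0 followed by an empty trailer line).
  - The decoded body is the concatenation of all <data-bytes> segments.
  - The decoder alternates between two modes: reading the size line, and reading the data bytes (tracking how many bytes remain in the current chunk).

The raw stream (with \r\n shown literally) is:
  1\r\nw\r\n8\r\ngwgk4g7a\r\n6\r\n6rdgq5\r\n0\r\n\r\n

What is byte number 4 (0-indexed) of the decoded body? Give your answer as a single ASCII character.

Chunk 1: stream[0..1]='1' size=0x1=1, data at stream[3..4]='w' -> body[0..1], body so far='w'
Chunk 2: stream[6..7]='8' size=0x8=8, data at stream[9..17]='gwgk4g7a' -> body[1..9], body so far='wgwgk4g7a'
Chunk 3: stream[19..20]='6' size=0x6=6, data at stream[22..28]='6rdgq5' -> body[9..15], body so far='wgwgk4g7a6rdgq5'
Chunk 4: stream[30..31]='0' size=0 (terminator). Final body='wgwgk4g7a6rdgq5' (15 bytes)
Body byte 4 = 'k'

Answer: k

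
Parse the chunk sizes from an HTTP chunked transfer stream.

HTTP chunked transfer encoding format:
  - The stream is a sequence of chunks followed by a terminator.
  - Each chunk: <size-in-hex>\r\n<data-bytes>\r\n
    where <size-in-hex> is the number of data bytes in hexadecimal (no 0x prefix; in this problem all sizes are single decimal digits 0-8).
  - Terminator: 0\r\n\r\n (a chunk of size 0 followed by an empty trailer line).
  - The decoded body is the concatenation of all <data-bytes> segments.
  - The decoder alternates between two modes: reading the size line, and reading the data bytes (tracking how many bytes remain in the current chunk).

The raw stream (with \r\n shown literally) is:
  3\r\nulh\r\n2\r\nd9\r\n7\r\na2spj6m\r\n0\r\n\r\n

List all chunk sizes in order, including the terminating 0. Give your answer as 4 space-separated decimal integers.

Answer: 3 2 7 0

Derivation:
Chunk 1: stream[0..1]='3' size=0x3=3, data at stream[3..6]='ulh' -> body[0..3], body so far='ulh'
Chunk 2: stream[8..9]='2' size=0x2=2, data at stream[11..13]='d9' -> body[3..5], body so far='ulhd9'
Chunk 3: stream[15..16]='7' size=0x7=7, data at stream[18..25]='a2spj6m' -> body[5..12], body so far='ulhd9a2spj6m'
Chunk 4: stream[27..28]='0' size=0 (terminator). Final body='ulhd9a2spj6m' (12 bytes)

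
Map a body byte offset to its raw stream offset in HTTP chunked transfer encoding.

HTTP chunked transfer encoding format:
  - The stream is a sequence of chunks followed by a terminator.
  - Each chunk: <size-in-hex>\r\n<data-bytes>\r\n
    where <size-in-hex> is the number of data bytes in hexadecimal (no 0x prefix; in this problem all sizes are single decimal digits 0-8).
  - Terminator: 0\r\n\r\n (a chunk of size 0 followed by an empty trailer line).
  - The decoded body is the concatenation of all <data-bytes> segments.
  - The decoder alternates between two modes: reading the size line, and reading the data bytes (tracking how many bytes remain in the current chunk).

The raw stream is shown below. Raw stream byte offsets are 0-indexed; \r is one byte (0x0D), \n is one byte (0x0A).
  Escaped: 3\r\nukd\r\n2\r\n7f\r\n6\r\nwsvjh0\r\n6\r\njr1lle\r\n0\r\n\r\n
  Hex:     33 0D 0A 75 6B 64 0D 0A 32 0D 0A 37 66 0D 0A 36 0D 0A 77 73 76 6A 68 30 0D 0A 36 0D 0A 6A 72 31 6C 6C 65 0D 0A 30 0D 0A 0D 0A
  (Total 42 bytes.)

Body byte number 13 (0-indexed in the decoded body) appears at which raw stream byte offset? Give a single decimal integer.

Answer: 31

Derivation:
Chunk 1: stream[0..1]='3' size=0x3=3, data at stream[3..6]='ukd' -> body[0..3], body so far='ukd'
Chunk 2: stream[8..9]='2' size=0x2=2, data at stream[11..13]='7f' -> body[3..5], body so far='ukd7f'
Chunk 3: stream[15..16]='6' size=0x6=6, data at stream[18..24]='wsvjh0' -> body[5..11], body so far='ukd7fwsvjh0'
Chunk 4: stream[26..27]='6' size=0x6=6, data at stream[29..35]='jr1lle' -> body[11..17], body so far='ukd7fwsvjh0jr1lle'
Chunk 5: stream[37..38]='0' size=0 (terminator). Final body='ukd7fwsvjh0jr1lle' (17 bytes)
Body byte 13 at stream offset 31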